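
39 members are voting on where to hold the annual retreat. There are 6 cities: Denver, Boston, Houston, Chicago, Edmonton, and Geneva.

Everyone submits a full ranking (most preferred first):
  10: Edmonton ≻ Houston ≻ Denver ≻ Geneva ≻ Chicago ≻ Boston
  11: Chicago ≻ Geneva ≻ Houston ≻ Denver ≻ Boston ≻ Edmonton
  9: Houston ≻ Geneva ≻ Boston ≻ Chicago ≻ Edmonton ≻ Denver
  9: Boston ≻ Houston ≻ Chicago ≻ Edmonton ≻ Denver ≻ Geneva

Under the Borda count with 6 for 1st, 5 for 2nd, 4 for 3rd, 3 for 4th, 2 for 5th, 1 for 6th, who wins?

Houston

Denver: 10×4 + 11×3 + 9×1 + 9×2 = 100
Boston: 10×1 + 11×2 + 9×4 + 9×6 = 122
Houston: 10×5 + 11×4 + 9×6 + 9×5 = 193
Chicago: 10×2 + 11×6 + 9×3 + 9×4 = 149
Edmonton: 10×6 + 11×1 + 9×2 + 9×3 = 116
Geneva: 10×3 + 11×5 + 9×5 + 9×1 = 139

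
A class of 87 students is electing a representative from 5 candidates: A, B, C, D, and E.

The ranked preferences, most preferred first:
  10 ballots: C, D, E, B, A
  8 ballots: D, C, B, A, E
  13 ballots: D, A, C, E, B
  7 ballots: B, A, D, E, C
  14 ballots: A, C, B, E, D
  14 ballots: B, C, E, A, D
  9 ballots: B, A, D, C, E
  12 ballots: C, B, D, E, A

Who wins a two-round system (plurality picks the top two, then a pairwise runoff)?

C

Round 1 first-place votes: A 14, B 30, C 22, D 21, E 0. B and C advance.
Runoff: B is ranked above C on 30 ballots, C above B on 57.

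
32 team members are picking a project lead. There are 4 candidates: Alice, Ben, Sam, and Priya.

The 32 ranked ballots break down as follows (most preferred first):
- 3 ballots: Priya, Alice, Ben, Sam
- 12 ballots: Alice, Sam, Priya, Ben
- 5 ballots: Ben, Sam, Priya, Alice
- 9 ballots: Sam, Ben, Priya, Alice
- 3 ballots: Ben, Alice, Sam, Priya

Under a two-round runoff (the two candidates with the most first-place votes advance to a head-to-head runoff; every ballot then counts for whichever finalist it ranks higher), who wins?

Alice

Round 1 first-place votes: Alice 12, Ben 8, Sam 9, Priya 3. Alice and Sam advance.
Runoff: Alice is ranked above Sam on 18 ballots, Sam above Alice on 14.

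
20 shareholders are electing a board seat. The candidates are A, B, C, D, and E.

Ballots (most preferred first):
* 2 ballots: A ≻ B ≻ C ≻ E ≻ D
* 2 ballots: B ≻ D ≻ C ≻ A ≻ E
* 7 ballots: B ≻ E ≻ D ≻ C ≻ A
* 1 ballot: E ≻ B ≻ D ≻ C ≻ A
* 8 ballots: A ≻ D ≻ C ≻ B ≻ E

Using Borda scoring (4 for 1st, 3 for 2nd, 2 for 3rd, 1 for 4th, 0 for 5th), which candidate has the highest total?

B

A: 2×4 + 2×1 + 7×0 + 1×0 + 8×4 = 42
B: 2×3 + 2×4 + 7×4 + 1×3 + 8×1 = 53
C: 2×2 + 2×2 + 7×1 + 1×1 + 8×2 = 32
D: 2×0 + 2×3 + 7×2 + 1×2 + 8×3 = 46
E: 2×1 + 2×0 + 7×3 + 1×4 + 8×0 = 27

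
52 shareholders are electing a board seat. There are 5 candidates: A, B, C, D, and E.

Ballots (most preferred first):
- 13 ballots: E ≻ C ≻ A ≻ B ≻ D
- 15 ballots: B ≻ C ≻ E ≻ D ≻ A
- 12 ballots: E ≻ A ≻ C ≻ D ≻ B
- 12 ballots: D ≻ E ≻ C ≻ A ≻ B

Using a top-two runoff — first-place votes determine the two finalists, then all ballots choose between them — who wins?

Round 1 first-place votes: A 0, B 15, C 0, D 12, E 25. E and B advance.
Runoff: E is ranked above B on 37 ballots, B above E on 15.

E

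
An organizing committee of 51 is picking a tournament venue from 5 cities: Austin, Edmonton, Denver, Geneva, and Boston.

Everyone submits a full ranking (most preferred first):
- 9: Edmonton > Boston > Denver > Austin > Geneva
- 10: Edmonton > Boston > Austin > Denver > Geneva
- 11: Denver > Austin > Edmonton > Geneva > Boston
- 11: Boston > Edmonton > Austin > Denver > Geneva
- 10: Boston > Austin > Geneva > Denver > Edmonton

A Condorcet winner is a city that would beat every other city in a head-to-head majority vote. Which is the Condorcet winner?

Edmonton vs Austin: 30–21
Edmonton vs Denver: 30–21
Edmonton vs Geneva: 41–10
Edmonton vs Boston: 30–21
Edmonton beats every other city.

Edmonton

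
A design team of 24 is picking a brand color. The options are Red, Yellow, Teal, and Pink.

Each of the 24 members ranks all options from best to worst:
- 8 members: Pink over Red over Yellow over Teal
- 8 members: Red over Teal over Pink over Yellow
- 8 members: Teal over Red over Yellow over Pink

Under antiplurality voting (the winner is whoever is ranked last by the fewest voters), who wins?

Red

Last-place votes: Red 0, Yellow 8, Teal 8, Pink 8.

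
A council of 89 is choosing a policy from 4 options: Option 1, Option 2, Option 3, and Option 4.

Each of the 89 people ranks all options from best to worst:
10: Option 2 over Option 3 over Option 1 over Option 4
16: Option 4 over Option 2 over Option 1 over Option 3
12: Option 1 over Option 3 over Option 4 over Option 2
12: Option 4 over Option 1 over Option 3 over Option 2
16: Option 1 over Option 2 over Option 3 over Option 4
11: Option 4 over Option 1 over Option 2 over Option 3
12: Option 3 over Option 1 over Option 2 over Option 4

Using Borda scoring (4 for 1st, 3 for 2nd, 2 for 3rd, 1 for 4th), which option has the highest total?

Option 1

Option 1: 10×2 + 16×2 + 12×4 + 12×3 + 16×4 + 11×3 + 12×3 = 269
Option 2: 10×4 + 16×3 + 12×1 + 12×1 + 16×3 + 11×2 + 12×2 = 206
Option 3: 10×3 + 16×1 + 12×3 + 12×2 + 16×2 + 11×1 + 12×4 = 197
Option 4: 10×1 + 16×4 + 12×2 + 12×4 + 16×1 + 11×4 + 12×1 = 218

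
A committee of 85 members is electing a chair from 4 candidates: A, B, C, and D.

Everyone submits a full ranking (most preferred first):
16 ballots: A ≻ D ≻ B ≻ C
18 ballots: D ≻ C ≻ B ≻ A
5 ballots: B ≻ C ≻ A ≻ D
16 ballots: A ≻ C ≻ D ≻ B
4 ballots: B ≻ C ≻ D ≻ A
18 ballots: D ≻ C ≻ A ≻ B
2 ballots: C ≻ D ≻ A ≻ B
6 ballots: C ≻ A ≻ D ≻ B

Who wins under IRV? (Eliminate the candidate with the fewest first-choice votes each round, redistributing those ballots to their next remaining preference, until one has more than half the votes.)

A

Round 1: A 32, B 9, C 8, D 36. C eliminated.
Round 2: A 38, B 9, D 38. B eliminated.
Round 3: A 43, D 42. A has a majority (≥43).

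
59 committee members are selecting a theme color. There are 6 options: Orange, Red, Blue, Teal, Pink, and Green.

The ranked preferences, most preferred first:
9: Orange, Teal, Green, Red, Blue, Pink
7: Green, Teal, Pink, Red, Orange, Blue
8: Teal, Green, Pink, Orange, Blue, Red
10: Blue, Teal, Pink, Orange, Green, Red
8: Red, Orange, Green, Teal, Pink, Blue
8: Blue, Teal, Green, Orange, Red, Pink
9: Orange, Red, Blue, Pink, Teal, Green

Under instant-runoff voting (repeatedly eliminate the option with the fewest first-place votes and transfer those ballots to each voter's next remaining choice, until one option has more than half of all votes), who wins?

Round 1: Orange 18, Red 8, Blue 18, Teal 8, Pink 0, Green 7. Pink eliminated.
Round 2: Orange 18, Red 8, Blue 18, Teal 8, Green 7. Green eliminated.
Round 3: Orange 18, Red 8, Blue 18, Teal 15. Red eliminated.
Round 4: Orange 26, Blue 18, Teal 15. Teal eliminated.
Round 5: Orange 41, Blue 18. Orange has a majority (≥30).

Orange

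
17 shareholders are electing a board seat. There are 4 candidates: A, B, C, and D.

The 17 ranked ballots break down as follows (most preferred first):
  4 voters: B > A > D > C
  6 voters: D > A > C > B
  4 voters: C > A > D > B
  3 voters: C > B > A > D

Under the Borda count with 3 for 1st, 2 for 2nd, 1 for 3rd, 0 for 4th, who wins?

A

A: 4×2 + 6×2 + 4×2 + 3×1 = 31
B: 4×3 + 6×0 + 4×0 + 3×2 = 18
C: 4×0 + 6×1 + 4×3 + 3×3 = 27
D: 4×1 + 6×3 + 4×1 + 3×0 = 26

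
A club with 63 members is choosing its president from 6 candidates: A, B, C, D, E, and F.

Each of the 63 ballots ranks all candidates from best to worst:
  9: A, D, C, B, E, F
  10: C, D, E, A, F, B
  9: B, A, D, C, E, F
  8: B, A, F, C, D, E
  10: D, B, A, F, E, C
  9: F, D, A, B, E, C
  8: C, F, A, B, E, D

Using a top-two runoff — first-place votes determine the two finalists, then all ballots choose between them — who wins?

Round 1 first-place votes: A 9, B 17, C 18, D 10, E 0, F 9. C and B advance.
Runoff: C is ranked above B on 27 ballots, B above C on 36.

B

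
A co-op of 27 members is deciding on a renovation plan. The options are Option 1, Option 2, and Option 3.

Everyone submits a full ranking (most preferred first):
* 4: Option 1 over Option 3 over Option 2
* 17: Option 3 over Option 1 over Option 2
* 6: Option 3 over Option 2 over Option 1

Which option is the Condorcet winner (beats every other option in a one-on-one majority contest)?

Option 3 vs Option 1: 23–4
Option 3 vs Option 2: 27–0
Option 3 beats every other option.

Option 3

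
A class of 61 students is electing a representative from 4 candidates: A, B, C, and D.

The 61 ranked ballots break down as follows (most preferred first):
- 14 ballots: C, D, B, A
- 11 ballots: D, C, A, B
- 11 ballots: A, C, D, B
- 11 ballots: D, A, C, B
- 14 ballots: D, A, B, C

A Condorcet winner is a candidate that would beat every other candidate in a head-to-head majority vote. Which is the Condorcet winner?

D vs A: 50–11
D vs B: 61–0
D vs C: 36–25
D beats every other candidate.

D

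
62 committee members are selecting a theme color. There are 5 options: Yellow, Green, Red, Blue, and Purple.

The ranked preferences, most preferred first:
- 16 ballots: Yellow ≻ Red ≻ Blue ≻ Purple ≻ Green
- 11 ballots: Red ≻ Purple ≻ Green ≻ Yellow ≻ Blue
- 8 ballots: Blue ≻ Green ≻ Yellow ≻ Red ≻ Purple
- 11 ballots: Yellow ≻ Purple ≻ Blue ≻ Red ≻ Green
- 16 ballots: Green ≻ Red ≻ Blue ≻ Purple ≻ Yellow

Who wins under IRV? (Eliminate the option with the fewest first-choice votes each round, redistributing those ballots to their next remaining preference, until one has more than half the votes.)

Round 1: Yellow 27, Green 16, Red 11, Blue 8, Purple 0. Purple eliminated.
Round 2: Yellow 27, Green 16, Red 11, Blue 8. Blue eliminated.
Round 3: Yellow 27, Green 24, Red 11. Red eliminated.
Round 4: Yellow 27, Green 35. Green has a majority (≥32).

Green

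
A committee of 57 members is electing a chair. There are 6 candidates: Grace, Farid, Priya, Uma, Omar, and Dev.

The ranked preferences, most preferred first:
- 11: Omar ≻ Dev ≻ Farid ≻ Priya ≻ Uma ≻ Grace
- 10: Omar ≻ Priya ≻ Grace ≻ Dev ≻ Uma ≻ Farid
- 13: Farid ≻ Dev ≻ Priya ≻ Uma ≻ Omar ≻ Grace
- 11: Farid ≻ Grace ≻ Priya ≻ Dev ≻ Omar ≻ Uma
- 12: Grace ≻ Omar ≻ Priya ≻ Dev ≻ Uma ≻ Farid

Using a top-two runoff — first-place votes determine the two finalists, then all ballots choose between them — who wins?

Round 1 first-place votes: Grace 12, Farid 24, Priya 0, Uma 0, Omar 21, Dev 0. Farid and Omar advance.
Runoff: Farid is ranked above Omar on 24 ballots, Omar above Farid on 33.

Omar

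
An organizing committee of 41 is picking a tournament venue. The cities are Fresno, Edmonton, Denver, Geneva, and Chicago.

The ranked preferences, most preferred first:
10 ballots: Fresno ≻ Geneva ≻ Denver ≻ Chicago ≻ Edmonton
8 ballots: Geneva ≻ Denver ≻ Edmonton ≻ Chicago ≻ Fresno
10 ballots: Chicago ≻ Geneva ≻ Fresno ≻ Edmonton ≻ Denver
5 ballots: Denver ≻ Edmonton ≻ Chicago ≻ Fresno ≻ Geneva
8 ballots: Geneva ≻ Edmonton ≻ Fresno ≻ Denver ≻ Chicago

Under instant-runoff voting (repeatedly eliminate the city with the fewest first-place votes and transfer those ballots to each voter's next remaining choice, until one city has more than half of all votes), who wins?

Geneva

Round 1: Fresno 10, Edmonton 0, Denver 5, Geneva 16, Chicago 10. Edmonton eliminated.
Round 2: Fresno 10, Denver 5, Geneva 16, Chicago 10. Denver eliminated.
Round 3: Fresno 10, Geneva 16, Chicago 15. Fresno eliminated.
Round 4: Geneva 26, Chicago 15. Geneva has a majority (≥21).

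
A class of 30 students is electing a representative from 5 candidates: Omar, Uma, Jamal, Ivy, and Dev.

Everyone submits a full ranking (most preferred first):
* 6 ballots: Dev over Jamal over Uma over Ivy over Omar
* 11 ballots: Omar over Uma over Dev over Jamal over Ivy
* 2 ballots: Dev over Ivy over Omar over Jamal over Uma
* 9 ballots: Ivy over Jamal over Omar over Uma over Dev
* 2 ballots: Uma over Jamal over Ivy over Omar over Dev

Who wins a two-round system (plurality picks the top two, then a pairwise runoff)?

Round 1 first-place votes: Omar 11, Uma 2, Jamal 0, Ivy 9, Dev 8. Omar and Ivy advance.
Runoff: Omar is ranked above Ivy on 11 ballots, Ivy above Omar on 19.

Ivy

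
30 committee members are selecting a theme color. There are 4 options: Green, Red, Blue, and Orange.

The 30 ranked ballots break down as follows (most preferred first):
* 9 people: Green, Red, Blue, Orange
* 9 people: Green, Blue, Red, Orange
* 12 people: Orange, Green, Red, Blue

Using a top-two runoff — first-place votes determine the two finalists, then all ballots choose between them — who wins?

Round 1 first-place votes: Green 18, Red 0, Blue 0, Orange 12. Green and Orange advance.
Runoff: Green is ranked above Orange on 18 ballots, Orange above Green on 12.

Green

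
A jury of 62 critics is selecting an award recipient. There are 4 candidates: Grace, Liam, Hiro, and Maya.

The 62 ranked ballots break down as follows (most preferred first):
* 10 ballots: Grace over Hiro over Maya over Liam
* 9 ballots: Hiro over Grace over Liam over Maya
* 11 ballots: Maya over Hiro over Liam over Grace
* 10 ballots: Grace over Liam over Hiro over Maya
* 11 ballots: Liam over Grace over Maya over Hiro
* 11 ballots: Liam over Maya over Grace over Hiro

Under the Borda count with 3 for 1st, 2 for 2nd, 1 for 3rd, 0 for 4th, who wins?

Grace: 10×3 + 9×2 + 11×0 + 10×3 + 11×2 + 11×1 = 111
Liam: 10×0 + 9×1 + 11×1 + 10×2 + 11×3 + 11×3 = 106
Hiro: 10×2 + 9×3 + 11×2 + 10×1 + 11×0 + 11×0 = 79
Maya: 10×1 + 9×0 + 11×3 + 10×0 + 11×1 + 11×2 = 76

Grace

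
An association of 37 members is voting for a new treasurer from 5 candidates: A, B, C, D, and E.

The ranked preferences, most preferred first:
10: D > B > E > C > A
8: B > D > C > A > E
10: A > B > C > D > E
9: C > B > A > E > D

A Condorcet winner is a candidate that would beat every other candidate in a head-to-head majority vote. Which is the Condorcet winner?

B

B vs A: 27–10
B vs C: 28–9
B vs D: 27–10
B vs E: 37–0
B beats every other candidate.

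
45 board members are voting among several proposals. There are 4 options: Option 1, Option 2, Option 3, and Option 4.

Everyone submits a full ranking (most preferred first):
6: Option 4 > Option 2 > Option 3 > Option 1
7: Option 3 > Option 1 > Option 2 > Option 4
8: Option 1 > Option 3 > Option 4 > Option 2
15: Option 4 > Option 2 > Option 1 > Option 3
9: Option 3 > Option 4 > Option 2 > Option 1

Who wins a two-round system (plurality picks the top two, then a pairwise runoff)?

Option 3

Round 1 first-place votes: Option 1 8, Option 2 0, Option 3 16, Option 4 21. Option 4 and Option 3 advance.
Runoff: Option 4 is ranked above Option 3 on 21 ballots, Option 3 above Option 4 on 24.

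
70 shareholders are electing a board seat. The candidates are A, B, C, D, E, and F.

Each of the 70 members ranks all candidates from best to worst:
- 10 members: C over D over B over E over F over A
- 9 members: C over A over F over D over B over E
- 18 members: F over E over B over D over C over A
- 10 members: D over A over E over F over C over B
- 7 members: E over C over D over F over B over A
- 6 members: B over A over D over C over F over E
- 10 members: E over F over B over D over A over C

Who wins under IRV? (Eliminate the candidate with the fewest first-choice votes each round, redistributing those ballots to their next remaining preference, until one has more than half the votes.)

E

Round 1: A 0, B 6, C 19, D 10, E 17, F 18. A eliminated.
Round 2: B 6, C 19, D 10, E 17, F 18. B eliminated.
Round 3: C 19, D 16, E 17, F 18. D eliminated.
Round 4: C 25, E 27, F 18. F eliminated.
Round 5: C 25, E 45. E has a majority (≥36).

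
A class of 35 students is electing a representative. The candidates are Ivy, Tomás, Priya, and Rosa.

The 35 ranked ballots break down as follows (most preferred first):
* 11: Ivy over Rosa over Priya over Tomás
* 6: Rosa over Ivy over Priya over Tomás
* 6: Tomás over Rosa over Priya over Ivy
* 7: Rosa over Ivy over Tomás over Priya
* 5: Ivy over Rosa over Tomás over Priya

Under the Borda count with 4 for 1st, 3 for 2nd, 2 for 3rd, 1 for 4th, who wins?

Ivy: 11×4 + 6×3 + 6×1 + 7×3 + 5×4 = 109
Tomás: 11×1 + 6×1 + 6×4 + 7×2 + 5×2 = 65
Priya: 11×2 + 6×2 + 6×2 + 7×1 + 5×1 = 58
Rosa: 11×3 + 6×4 + 6×3 + 7×4 + 5×3 = 118

Rosa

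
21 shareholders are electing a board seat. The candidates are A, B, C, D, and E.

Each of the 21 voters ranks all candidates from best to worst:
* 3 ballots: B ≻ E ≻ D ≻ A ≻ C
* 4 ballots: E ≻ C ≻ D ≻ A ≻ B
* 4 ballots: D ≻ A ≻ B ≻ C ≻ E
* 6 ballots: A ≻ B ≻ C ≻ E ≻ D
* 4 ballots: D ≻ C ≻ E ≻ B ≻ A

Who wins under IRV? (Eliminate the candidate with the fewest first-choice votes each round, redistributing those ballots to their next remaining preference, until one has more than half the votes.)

E

Round 1: A 6, B 3, C 0, D 8, E 4. C eliminated.
Round 2: A 6, B 3, D 8, E 4. B eliminated.
Round 3: A 6, D 8, E 7. A eliminated.
Round 4: D 8, E 13. E has a majority (≥11).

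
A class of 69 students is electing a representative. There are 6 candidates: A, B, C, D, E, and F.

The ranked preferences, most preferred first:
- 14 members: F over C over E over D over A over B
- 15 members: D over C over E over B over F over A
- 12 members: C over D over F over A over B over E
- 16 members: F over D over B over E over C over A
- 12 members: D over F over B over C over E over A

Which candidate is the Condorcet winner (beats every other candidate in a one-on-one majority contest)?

D

D vs A: 69–0
D vs B: 69–0
D vs C: 43–26
D vs E: 55–14
D vs F: 39–30
D beats every other candidate.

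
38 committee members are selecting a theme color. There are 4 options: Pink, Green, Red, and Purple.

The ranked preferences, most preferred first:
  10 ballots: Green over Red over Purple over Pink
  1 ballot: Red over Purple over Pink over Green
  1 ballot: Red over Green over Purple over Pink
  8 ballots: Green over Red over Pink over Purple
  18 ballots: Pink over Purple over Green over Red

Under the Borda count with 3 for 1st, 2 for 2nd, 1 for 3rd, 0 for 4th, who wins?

Green

Pink: 10×0 + 1×1 + 1×0 + 8×1 + 18×3 = 63
Green: 10×3 + 1×0 + 1×2 + 8×3 + 18×1 = 74
Red: 10×2 + 1×3 + 1×3 + 8×2 + 18×0 = 42
Purple: 10×1 + 1×2 + 1×1 + 8×0 + 18×2 = 49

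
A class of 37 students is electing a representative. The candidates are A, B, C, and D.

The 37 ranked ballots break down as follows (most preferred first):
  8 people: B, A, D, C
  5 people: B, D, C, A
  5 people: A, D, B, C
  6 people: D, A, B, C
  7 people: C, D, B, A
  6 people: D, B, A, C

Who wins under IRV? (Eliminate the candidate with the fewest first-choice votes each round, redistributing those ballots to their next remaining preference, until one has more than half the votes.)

D

Round 1: A 5, B 13, C 7, D 12. A eliminated.
Round 2: B 13, C 7, D 17. C eliminated.
Round 3: B 13, D 24. D has a majority (≥19).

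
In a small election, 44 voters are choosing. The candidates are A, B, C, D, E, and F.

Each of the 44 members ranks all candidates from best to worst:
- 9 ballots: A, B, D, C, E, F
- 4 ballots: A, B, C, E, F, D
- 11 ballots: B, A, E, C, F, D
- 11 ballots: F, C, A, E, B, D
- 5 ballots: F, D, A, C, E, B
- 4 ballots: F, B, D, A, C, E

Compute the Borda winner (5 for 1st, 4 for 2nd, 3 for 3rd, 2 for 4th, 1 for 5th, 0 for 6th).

A

A: 9×5 + 4×5 + 11×4 + 11×3 + 5×3 + 4×2 = 165
B: 9×4 + 4×4 + 11×5 + 11×1 + 5×0 + 4×4 = 134
C: 9×2 + 4×3 + 11×2 + 11×4 + 5×2 + 4×1 = 110
D: 9×3 + 4×0 + 11×0 + 11×0 + 5×4 + 4×3 = 59
E: 9×1 + 4×2 + 11×3 + 11×2 + 5×1 + 4×0 = 77
F: 9×0 + 4×1 + 11×1 + 11×5 + 5×5 + 4×5 = 115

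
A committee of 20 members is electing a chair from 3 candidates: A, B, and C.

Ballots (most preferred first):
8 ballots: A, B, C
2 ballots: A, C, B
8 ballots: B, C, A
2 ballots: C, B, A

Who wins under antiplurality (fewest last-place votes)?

B

Last-place votes: A 10, B 2, C 8.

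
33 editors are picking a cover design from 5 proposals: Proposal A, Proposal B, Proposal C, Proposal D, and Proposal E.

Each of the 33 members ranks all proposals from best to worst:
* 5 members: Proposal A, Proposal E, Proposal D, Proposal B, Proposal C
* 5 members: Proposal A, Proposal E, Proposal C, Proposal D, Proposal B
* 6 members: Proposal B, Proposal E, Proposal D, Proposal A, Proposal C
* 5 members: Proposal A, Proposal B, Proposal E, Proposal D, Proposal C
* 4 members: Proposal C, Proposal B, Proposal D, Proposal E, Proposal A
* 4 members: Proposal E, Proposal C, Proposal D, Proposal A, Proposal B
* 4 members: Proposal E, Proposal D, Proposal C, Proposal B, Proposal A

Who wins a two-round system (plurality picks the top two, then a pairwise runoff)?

Proposal E

Round 1 first-place votes: Proposal A 15, Proposal B 6, Proposal C 4, Proposal D 0, Proposal E 8. Proposal A and Proposal E advance.
Runoff: Proposal A is ranked above Proposal E on 15 ballots, Proposal E above Proposal A on 18.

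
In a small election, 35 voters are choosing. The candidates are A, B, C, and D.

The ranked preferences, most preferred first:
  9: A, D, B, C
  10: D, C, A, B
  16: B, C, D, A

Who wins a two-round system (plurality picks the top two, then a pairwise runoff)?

D

Round 1 first-place votes: A 9, B 16, C 0, D 10. B and D advance.
Runoff: B is ranked above D on 16 ballots, D above B on 19.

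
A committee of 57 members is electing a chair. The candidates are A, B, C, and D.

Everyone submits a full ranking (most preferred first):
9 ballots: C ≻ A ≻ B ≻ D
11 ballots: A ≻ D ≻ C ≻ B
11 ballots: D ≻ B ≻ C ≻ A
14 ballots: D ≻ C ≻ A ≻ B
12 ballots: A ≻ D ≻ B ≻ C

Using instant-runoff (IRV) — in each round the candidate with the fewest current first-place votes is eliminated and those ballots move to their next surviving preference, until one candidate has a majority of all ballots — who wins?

Round 1: A 23, B 0, C 9, D 25. B eliminated.
Round 2: A 23, C 9, D 25. C eliminated.
Round 3: A 32, D 25. A has a majority (≥29).

A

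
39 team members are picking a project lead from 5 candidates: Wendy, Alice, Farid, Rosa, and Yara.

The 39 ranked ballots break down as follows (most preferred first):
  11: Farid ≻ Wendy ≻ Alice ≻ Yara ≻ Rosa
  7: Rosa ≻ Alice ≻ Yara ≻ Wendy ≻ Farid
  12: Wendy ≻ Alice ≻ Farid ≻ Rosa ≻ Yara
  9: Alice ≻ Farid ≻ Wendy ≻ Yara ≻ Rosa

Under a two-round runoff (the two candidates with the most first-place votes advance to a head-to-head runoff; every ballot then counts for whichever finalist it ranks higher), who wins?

Round 1 first-place votes: Wendy 12, Alice 9, Farid 11, Rosa 7, Yara 0. Wendy and Farid advance.
Runoff: Wendy is ranked above Farid on 19 ballots, Farid above Wendy on 20.

Farid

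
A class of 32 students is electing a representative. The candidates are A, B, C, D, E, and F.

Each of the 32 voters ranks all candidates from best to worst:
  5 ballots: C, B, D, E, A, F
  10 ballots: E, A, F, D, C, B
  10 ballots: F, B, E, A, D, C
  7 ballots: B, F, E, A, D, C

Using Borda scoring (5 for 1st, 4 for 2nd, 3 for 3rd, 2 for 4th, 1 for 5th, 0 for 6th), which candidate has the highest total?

E

A: 5×1 + 10×4 + 10×2 + 7×2 = 79
B: 5×4 + 10×0 + 10×4 + 7×5 = 95
C: 5×5 + 10×1 + 10×0 + 7×0 = 35
D: 5×3 + 10×2 + 10×1 + 7×1 = 52
E: 5×2 + 10×5 + 10×3 + 7×3 = 111
F: 5×0 + 10×3 + 10×5 + 7×4 = 108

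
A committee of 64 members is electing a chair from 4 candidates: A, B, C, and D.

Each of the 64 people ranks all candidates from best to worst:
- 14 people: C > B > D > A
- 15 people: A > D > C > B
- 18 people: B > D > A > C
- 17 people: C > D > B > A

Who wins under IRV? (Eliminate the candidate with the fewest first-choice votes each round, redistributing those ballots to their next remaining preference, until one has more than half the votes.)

Round 1: A 15, B 18, C 31, D 0. D eliminated.
Round 2: A 15, B 18, C 31. A eliminated.
Round 3: B 18, C 46. C has a majority (≥33).

C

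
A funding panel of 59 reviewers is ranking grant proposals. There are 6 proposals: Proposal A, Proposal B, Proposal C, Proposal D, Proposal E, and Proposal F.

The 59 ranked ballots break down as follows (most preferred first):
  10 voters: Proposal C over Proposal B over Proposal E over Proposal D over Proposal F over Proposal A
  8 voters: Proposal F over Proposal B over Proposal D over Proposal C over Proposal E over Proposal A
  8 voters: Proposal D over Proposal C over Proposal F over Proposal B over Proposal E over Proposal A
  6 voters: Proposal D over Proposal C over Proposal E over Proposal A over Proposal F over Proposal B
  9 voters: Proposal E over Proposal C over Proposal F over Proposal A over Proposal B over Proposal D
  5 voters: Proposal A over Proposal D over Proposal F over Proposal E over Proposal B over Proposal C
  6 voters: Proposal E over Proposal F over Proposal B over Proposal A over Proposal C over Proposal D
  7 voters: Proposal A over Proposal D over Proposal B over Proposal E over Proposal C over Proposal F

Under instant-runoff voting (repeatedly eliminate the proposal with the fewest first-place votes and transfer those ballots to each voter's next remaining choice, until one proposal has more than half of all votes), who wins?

Proposal D

Round 1: Proposal A 12, Proposal B 0, Proposal C 10, Proposal D 14, Proposal E 15, Proposal F 8. Proposal B eliminated.
Round 2: Proposal A 12, Proposal C 10, Proposal D 14, Proposal E 15, Proposal F 8. Proposal F eliminated.
Round 3: Proposal A 12, Proposal C 10, Proposal D 22, Proposal E 15. Proposal C eliminated.
Round 4: Proposal A 12, Proposal D 22, Proposal E 25. Proposal A eliminated.
Round 5: Proposal D 34, Proposal E 25. Proposal D has a majority (≥30).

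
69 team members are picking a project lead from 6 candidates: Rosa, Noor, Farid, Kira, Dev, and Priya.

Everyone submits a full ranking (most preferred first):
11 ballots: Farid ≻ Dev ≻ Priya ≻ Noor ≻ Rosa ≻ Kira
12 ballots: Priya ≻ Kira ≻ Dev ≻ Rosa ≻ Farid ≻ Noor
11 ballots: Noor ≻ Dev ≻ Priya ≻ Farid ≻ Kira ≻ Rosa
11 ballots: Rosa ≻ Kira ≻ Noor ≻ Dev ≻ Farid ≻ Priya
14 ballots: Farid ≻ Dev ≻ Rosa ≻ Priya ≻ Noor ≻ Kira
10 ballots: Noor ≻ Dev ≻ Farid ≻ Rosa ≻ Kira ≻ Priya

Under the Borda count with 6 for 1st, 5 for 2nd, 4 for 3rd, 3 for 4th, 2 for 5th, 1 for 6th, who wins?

Dev

Rosa: 11×2 + 12×3 + 11×1 + 11×6 + 14×4 + 10×3 = 221
Noor: 11×3 + 12×1 + 11×6 + 11×4 + 14×2 + 10×6 = 243
Farid: 11×6 + 12×2 + 11×3 + 11×2 + 14×6 + 10×4 = 269
Kira: 11×1 + 12×5 + 11×2 + 11×5 + 14×1 + 10×2 = 182
Dev: 11×5 + 12×4 + 11×5 + 11×3 + 14×5 + 10×5 = 311
Priya: 11×4 + 12×6 + 11×4 + 11×1 + 14×3 + 10×1 = 223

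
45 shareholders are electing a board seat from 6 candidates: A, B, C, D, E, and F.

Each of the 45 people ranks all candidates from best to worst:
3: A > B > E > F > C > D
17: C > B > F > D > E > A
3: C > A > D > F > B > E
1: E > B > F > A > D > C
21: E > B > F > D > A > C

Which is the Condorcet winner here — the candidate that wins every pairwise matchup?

B vs A: 39–6
B vs C: 25–20
B vs D: 42–3
B vs E: 23–22
B vs F: 42–3
B beats every other candidate.

B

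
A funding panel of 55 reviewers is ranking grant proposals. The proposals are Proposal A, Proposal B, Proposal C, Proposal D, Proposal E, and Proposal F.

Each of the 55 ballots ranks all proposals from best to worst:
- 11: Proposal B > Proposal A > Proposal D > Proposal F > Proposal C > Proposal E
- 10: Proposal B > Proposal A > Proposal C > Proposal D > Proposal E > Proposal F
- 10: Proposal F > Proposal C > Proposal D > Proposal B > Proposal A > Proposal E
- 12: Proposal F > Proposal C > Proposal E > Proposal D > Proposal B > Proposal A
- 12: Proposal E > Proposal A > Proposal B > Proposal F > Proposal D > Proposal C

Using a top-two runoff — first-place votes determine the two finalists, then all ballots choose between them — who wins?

Round 1 first-place votes: Proposal A 0, Proposal B 21, Proposal C 0, Proposal D 0, Proposal E 12, Proposal F 22. Proposal F and Proposal B advance.
Runoff: Proposal F is ranked above Proposal B on 22 ballots, Proposal B above Proposal F on 33.

Proposal B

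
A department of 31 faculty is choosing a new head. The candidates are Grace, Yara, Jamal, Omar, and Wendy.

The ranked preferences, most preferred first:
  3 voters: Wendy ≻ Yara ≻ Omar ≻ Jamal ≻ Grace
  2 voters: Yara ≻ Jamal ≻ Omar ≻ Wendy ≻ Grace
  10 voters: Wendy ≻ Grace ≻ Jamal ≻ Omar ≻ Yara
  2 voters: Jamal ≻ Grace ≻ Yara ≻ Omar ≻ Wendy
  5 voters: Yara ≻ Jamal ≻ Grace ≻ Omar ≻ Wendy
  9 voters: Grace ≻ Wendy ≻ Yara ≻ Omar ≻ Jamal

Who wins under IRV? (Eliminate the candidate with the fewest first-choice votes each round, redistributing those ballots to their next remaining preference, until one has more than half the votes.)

Grace

Round 1: Grace 9, Yara 7, Jamal 2, Omar 0, Wendy 13. Omar eliminated.
Round 2: Grace 9, Yara 7, Jamal 2, Wendy 13. Jamal eliminated.
Round 3: Grace 11, Yara 7, Wendy 13. Yara eliminated.
Round 4: Grace 16, Wendy 15. Grace has a majority (≥16).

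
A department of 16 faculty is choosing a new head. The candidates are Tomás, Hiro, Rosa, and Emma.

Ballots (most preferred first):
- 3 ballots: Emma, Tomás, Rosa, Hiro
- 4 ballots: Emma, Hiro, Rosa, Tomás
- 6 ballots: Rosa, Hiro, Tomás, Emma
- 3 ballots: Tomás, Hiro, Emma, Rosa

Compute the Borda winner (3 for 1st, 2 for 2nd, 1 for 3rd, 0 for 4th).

Hiro

Tomás: 3×2 + 4×0 + 6×1 + 3×3 = 21
Hiro: 3×0 + 4×2 + 6×2 + 3×2 = 26
Rosa: 3×1 + 4×1 + 6×3 + 3×0 = 25
Emma: 3×3 + 4×3 + 6×0 + 3×1 = 24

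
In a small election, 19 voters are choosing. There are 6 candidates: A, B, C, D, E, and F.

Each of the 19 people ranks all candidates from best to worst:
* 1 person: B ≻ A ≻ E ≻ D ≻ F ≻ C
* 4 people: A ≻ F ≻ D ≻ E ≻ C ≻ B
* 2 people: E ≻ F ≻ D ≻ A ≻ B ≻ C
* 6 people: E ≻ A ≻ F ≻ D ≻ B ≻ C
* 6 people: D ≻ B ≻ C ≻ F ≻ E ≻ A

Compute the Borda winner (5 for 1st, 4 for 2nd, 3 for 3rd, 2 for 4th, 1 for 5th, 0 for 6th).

A: 1×4 + 4×5 + 2×2 + 6×4 + 6×0 = 52
B: 1×5 + 4×0 + 2×1 + 6×1 + 6×4 = 37
C: 1×0 + 4×1 + 2×0 + 6×0 + 6×3 = 22
D: 1×2 + 4×3 + 2×3 + 6×2 + 6×5 = 62
E: 1×3 + 4×2 + 2×5 + 6×5 + 6×1 = 57
F: 1×1 + 4×4 + 2×4 + 6×3 + 6×2 = 55

D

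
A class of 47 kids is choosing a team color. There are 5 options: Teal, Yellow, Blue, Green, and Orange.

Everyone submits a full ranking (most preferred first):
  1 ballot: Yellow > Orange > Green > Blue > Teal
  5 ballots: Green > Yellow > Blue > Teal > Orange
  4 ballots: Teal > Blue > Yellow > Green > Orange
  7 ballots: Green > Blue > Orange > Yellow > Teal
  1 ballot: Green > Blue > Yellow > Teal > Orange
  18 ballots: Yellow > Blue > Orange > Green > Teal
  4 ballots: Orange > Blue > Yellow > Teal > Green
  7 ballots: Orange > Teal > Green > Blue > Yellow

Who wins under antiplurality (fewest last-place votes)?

Last-place votes: Teal 26, Yellow 7, Blue 0, Green 4, Orange 10.

Blue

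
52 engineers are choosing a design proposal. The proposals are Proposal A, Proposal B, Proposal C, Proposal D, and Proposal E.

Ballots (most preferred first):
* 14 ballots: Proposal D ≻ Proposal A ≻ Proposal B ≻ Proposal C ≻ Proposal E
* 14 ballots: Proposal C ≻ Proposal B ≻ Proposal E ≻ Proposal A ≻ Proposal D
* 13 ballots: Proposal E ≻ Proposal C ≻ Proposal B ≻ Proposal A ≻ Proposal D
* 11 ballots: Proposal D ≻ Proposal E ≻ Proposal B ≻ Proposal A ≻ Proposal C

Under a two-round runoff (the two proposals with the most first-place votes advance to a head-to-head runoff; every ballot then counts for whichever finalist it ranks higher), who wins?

Proposal C

Round 1 first-place votes: Proposal A 0, Proposal B 0, Proposal C 14, Proposal D 25, Proposal E 13. Proposal D and Proposal C advance.
Runoff: Proposal D is ranked above Proposal C on 25 ballots, Proposal C above Proposal D on 27.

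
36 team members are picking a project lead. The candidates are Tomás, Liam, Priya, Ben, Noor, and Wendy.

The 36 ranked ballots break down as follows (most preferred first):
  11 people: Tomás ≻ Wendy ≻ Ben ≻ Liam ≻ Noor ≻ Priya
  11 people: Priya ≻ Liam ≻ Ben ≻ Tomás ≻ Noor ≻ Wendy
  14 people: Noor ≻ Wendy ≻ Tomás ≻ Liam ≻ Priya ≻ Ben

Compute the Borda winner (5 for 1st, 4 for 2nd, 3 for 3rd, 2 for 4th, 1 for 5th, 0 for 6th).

Tomás: 11×5 + 11×2 + 14×3 = 119
Liam: 11×2 + 11×4 + 14×2 = 94
Priya: 11×0 + 11×5 + 14×1 = 69
Ben: 11×3 + 11×3 + 14×0 = 66
Noor: 11×1 + 11×1 + 14×5 = 92
Wendy: 11×4 + 11×0 + 14×4 = 100

Tomás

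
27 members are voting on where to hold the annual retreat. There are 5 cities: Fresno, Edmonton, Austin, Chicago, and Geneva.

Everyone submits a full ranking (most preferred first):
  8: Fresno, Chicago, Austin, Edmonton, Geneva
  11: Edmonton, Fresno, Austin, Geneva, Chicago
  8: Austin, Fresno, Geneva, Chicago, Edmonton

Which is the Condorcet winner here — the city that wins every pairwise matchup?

Fresno vs Edmonton: 16–11
Fresno vs Austin: 19–8
Fresno vs Chicago: 27–0
Fresno vs Geneva: 27–0
Fresno beats every other city.

Fresno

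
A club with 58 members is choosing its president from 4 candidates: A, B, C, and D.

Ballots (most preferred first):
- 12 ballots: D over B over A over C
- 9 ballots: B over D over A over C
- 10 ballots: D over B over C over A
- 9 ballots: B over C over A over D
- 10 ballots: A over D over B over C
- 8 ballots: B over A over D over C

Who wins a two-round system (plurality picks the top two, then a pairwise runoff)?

D

Round 1 first-place votes: A 10, B 26, C 0, D 22. B and D advance.
Runoff: B is ranked above D on 26 ballots, D above B on 32.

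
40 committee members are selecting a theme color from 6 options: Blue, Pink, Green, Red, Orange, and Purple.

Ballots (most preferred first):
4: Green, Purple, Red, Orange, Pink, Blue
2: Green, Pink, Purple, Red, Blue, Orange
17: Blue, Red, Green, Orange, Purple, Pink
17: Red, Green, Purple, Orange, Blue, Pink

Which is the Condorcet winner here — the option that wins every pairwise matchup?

Red vs Blue: 23–17
Red vs Pink: 38–2
Red vs Green: 34–6
Red vs Orange: 40–0
Red vs Purple: 34–6
Red beats every other option.

Red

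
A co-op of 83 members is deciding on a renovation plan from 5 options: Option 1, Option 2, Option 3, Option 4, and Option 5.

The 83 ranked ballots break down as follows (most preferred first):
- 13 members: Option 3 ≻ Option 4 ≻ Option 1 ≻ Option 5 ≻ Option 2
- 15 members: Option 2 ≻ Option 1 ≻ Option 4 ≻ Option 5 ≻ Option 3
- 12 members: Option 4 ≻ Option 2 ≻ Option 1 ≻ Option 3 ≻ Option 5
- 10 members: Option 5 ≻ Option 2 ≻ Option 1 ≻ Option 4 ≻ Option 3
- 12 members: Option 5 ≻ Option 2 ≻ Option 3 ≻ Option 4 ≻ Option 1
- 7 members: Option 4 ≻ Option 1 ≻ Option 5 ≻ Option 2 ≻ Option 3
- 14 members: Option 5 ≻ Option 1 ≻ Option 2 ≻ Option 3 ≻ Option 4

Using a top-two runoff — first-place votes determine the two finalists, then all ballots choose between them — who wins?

Option 4

Round 1 first-place votes: Option 1 0, Option 2 15, Option 3 13, Option 4 19, Option 5 36. Option 5 and Option 4 advance.
Runoff: Option 5 is ranked above Option 4 on 36 ballots, Option 4 above Option 5 on 47.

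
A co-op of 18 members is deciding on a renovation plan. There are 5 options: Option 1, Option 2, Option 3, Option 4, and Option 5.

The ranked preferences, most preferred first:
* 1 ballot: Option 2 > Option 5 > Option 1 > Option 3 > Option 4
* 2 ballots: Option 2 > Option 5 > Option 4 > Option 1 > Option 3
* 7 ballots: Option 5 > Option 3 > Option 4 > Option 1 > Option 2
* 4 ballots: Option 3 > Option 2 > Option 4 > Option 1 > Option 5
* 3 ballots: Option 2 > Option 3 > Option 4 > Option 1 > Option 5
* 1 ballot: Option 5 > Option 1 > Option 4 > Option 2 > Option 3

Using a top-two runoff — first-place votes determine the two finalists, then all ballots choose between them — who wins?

Round 1 first-place votes: Option 1 0, Option 2 6, Option 3 4, Option 4 0, Option 5 8. Option 5 and Option 2 advance.
Runoff: Option 5 is ranked above Option 2 on 8 ballots, Option 2 above Option 5 on 10.

Option 2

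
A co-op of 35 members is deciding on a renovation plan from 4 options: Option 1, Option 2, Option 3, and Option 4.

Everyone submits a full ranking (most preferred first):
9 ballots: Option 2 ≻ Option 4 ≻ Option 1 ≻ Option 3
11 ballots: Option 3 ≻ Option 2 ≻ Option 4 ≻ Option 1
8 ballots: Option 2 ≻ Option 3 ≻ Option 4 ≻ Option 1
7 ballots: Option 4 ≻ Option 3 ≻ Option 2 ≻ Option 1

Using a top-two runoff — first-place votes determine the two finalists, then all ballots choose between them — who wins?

Option 3

Round 1 first-place votes: Option 1 0, Option 2 17, Option 3 11, Option 4 7. Option 2 and Option 3 advance.
Runoff: Option 2 is ranked above Option 3 on 17 ballots, Option 3 above Option 2 on 18.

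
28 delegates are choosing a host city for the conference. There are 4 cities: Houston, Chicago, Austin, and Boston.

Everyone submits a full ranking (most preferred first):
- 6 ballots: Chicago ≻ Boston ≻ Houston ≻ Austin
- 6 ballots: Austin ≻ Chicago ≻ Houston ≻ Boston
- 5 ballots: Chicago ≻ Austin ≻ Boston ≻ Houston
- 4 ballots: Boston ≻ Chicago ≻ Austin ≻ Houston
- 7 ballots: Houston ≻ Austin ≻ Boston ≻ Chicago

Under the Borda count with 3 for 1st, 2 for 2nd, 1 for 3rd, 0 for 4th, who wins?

Chicago

Houston: 6×1 + 6×1 + 5×0 + 4×0 + 7×3 = 33
Chicago: 6×3 + 6×2 + 5×3 + 4×2 + 7×0 = 53
Austin: 6×0 + 6×3 + 5×2 + 4×1 + 7×2 = 46
Boston: 6×2 + 6×0 + 5×1 + 4×3 + 7×1 = 36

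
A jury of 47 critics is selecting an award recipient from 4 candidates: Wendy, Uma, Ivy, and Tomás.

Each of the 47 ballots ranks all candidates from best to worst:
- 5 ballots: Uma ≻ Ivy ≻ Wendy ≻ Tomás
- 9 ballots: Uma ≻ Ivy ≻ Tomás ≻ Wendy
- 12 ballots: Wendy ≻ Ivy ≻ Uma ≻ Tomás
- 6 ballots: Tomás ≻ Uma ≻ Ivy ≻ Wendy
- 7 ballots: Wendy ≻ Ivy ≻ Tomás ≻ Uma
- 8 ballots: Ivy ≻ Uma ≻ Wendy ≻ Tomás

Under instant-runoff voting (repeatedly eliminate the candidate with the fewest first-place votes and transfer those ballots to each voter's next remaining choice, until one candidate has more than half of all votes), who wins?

Round 1: Wendy 19, Uma 14, Ivy 8, Tomás 6. Tomás eliminated.
Round 2: Wendy 19, Uma 20, Ivy 8. Ivy eliminated.
Round 3: Wendy 19, Uma 28. Uma has a majority (≥24).

Uma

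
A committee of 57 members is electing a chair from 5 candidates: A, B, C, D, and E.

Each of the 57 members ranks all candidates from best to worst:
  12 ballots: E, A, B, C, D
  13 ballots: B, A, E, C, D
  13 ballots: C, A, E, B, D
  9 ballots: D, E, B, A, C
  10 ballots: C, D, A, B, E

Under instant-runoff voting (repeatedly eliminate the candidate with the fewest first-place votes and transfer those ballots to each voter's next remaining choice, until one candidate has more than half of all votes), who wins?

E

Round 1: A 0, B 13, C 23, D 9, E 12. A eliminated.
Round 2: B 13, C 23, D 9, E 12. D eliminated.
Round 3: B 13, C 23, E 21. B eliminated.
Round 4: C 23, E 34. E has a majority (≥29).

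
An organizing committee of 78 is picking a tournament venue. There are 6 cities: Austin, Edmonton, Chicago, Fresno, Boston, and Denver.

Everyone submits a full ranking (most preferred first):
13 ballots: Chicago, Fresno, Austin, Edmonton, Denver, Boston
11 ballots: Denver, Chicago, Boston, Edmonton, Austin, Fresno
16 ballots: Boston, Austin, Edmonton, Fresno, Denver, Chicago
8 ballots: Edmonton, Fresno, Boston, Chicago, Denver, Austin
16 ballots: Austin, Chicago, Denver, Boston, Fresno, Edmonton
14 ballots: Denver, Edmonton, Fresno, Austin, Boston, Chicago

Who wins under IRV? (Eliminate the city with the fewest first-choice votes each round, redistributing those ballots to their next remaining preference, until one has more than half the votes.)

Austin

Round 1: Austin 16, Edmonton 8, Chicago 13, Fresno 0, Boston 16, Denver 25. Fresno eliminated.
Round 2: Austin 16, Edmonton 8, Chicago 13, Boston 16, Denver 25. Edmonton eliminated.
Round 3: Austin 16, Chicago 13, Boston 24, Denver 25. Chicago eliminated.
Round 4: Austin 29, Boston 24, Denver 25. Boston eliminated.
Round 5: Austin 45, Denver 33. Austin has a majority (≥40).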